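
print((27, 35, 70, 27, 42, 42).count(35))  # 1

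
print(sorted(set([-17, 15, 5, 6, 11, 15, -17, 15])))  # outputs [-17, 5, 6, 11, 15]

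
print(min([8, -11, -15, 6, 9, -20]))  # -20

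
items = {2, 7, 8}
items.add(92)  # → {2, 7, 8, 92}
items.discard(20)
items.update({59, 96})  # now {2, 7, 8, 59, 92, 96}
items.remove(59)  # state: {2, 7, 8, 92, 96}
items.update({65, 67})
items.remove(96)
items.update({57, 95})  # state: {2, 7, 8, 57, 65, 67, 92, 95}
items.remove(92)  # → {2, 7, 8, 57, 65, 67, 95}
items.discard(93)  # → {2, 7, 8, 57, 65, 67, 95}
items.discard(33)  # {2, 7, 8, 57, 65, 67, 95}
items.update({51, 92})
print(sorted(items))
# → [2, 7, 8, 51, 57, 65, 67, 92, 95]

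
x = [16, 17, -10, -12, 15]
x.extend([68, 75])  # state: [16, 17, -10, -12, 15, 68, 75]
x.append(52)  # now [16, 17, -10, -12, 15, 68, 75, 52]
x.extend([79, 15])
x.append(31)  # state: [16, 17, -10, -12, 15, 68, 75, 52, 79, 15, 31]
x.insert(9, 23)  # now [16, 17, -10, -12, 15, 68, 75, 52, 79, 23, 15, 31]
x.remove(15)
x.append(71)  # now [16, 17, -10, -12, 68, 75, 52, 79, 23, 15, 31, 71]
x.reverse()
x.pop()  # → 16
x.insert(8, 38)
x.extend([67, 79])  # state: [71, 31, 15, 23, 79, 52, 75, 68, 38, -12, -10, 17, 67, 79]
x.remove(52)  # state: [71, 31, 15, 23, 79, 75, 68, 38, -12, -10, 17, 67, 79]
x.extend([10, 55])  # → [71, 31, 15, 23, 79, 75, 68, 38, -12, -10, 17, 67, 79, 10, 55]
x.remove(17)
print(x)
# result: [71, 31, 15, 23, 79, 75, 68, 38, -12, -10, 67, 79, 10, 55]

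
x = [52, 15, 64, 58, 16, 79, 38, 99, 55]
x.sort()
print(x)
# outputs [15, 16, 38, 52, 55, 58, 64, 79, 99]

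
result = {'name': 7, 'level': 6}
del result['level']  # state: {'name': 7}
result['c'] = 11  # {'name': 7, 'c': 11}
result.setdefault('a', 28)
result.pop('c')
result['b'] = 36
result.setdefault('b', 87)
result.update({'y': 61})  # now {'name': 7, 'a': 28, 'b': 36, 'y': 61}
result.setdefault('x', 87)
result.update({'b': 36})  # {'name': 7, 'a': 28, 'b': 36, 'y': 61, 'x': 87}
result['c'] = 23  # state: {'name': 7, 'a': 28, 'b': 36, 'y': 61, 'x': 87, 'c': 23}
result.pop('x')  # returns 87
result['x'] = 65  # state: {'name': 7, 'a': 28, 'b': 36, 'y': 61, 'c': 23, 'x': 65}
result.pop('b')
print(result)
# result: {'name': 7, 'a': 28, 'y': 61, 'c': 23, 'x': 65}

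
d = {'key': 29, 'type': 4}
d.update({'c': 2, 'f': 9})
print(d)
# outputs {'key': 29, 'type': 4, 'c': 2, 'f': 9}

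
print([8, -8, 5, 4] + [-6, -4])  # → [8, -8, 5, 4, -6, -4]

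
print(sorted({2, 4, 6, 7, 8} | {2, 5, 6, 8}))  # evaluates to [2, 4, 5, 6, 7, 8]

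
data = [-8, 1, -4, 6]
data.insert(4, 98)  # [-8, 1, -4, 6, 98]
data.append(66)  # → [-8, 1, -4, 6, 98, 66]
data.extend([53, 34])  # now [-8, 1, -4, 6, 98, 66, 53, 34]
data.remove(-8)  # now [1, -4, 6, 98, 66, 53, 34]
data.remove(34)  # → [1, -4, 6, 98, 66, 53]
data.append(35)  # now [1, -4, 6, 98, 66, 53, 35]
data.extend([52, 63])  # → [1, -4, 6, 98, 66, 53, 35, 52, 63]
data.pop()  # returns 63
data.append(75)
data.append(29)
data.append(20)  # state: [1, -4, 6, 98, 66, 53, 35, 52, 75, 29, 20]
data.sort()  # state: [-4, 1, 6, 20, 29, 35, 52, 53, 66, 75, 98]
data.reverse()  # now [98, 75, 66, 53, 52, 35, 29, 20, 6, 1, -4]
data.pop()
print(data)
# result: [98, 75, 66, 53, 52, 35, 29, 20, 6, 1]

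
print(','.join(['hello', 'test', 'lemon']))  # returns hello,test,lemon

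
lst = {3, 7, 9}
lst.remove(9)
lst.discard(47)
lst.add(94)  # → {3, 7, 94}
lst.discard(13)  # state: {3, 7, 94}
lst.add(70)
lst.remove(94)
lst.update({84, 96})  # {3, 7, 70, 84, 96}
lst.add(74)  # {3, 7, 70, 74, 84, 96}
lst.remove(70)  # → {3, 7, 74, 84, 96}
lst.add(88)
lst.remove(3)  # {7, 74, 84, 88, 96}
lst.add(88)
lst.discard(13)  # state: {7, 74, 84, 88, 96}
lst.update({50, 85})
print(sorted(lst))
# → [7, 50, 74, 84, 85, 88, 96]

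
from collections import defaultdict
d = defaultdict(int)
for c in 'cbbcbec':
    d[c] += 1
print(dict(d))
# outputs {'c': 3, 'b': 3, 'e': 1}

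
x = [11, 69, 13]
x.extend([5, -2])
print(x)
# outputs [11, 69, 13, 5, -2]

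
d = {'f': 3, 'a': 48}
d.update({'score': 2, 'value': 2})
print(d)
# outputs {'f': 3, 'a': 48, 'score': 2, 'value': 2}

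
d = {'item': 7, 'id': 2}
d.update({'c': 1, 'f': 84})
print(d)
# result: {'item': 7, 'id': 2, 'c': 1, 'f': 84}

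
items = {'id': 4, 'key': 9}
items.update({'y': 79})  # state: {'id': 4, 'key': 9, 'y': 79}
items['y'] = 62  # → {'id': 4, 'key': 9, 'y': 62}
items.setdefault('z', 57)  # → 57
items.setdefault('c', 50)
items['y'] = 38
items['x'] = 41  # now {'id': 4, 'key': 9, 'y': 38, 'z': 57, 'c': 50, 'x': 41}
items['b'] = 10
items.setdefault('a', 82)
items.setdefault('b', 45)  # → 10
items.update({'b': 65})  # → {'id': 4, 'key': 9, 'y': 38, 'z': 57, 'c': 50, 'x': 41, 'b': 65, 'a': 82}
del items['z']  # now {'id': 4, 'key': 9, 'y': 38, 'c': 50, 'x': 41, 'b': 65, 'a': 82}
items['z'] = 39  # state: {'id': 4, 'key': 9, 'y': 38, 'c': 50, 'x': 41, 'b': 65, 'a': 82, 'z': 39}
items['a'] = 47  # {'id': 4, 'key': 9, 'y': 38, 'c': 50, 'x': 41, 'b': 65, 'a': 47, 'z': 39}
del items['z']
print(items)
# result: {'id': 4, 'key': 9, 'y': 38, 'c': 50, 'x': 41, 'b': 65, 'a': 47}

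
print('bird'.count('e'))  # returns 0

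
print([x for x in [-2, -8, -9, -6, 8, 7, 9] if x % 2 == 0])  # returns [-2, -8, -6, 8]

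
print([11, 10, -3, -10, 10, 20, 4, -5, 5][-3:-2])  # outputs [4]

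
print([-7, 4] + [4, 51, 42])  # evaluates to [-7, 4, 4, 51, 42]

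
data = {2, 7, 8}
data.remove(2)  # {7, 8}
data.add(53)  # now {7, 8, 53}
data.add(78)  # {7, 8, 53, 78}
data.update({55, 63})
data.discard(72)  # {7, 8, 53, 55, 63, 78}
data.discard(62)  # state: {7, 8, 53, 55, 63, 78}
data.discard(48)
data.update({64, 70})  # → {7, 8, 53, 55, 63, 64, 70, 78}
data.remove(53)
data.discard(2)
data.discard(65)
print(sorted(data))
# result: [7, 8, 55, 63, 64, 70, 78]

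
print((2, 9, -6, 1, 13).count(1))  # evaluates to 1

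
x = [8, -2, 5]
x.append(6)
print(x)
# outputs [8, -2, 5, 6]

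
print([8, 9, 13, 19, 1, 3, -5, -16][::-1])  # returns [-16, -5, 3, 1, 19, 13, 9, 8]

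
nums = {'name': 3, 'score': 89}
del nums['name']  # {'score': 89}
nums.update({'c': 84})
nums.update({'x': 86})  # {'score': 89, 'c': 84, 'x': 86}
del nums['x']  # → {'score': 89, 'c': 84}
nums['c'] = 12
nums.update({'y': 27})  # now {'score': 89, 'c': 12, 'y': 27}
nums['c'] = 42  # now {'score': 89, 'c': 42, 'y': 27}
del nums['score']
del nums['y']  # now {'c': 42}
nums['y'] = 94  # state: {'c': 42, 'y': 94}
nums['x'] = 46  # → {'c': 42, 'y': 94, 'x': 46}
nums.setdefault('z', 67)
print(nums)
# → {'c': 42, 'y': 94, 'x': 46, 'z': 67}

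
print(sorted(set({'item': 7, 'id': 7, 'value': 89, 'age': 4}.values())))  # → [4, 7, 89]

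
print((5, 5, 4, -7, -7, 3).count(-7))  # 2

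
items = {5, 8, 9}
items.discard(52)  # {5, 8, 9}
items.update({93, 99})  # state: {5, 8, 9, 93, 99}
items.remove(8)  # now {5, 9, 93, 99}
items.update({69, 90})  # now {5, 9, 69, 90, 93, 99}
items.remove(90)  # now {5, 9, 69, 93, 99}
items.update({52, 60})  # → {5, 9, 52, 60, 69, 93, 99}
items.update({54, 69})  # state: {5, 9, 52, 54, 60, 69, 93, 99}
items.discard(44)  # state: {5, 9, 52, 54, 60, 69, 93, 99}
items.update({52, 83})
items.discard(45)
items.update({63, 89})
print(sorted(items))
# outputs [5, 9, 52, 54, 60, 63, 69, 83, 89, 93, 99]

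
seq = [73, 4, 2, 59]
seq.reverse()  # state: [59, 2, 4, 73]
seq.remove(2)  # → [59, 4, 73]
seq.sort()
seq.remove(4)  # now [59, 73]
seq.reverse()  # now [73, 59]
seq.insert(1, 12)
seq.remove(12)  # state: [73, 59]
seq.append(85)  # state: [73, 59, 85]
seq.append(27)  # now [73, 59, 85, 27]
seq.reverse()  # [27, 85, 59, 73]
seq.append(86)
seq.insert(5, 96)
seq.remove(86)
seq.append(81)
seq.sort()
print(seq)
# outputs [27, 59, 73, 81, 85, 96]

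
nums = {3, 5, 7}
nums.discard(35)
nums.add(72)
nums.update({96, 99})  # {3, 5, 7, 72, 96, 99}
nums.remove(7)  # {3, 5, 72, 96, 99}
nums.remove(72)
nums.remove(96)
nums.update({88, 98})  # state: {3, 5, 88, 98, 99}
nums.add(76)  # {3, 5, 76, 88, 98, 99}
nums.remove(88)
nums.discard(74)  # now {3, 5, 76, 98, 99}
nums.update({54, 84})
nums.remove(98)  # {3, 5, 54, 76, 84, 99}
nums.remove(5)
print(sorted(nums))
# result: [3, 54, 76, 84, 99]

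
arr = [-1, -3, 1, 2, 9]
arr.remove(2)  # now [-1, -3, 1, 9]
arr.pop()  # 9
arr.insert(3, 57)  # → [-1, -3, 1, 57]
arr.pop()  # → 57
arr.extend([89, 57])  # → [-1, -3, 1, 89, 57]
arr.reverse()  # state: [57, 89, 1, -3, -1]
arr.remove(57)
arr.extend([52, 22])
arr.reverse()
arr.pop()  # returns 89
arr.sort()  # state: [-3, -1, 1, 22, 52]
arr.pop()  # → 52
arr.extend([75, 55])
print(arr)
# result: [-3, -1, 1, 22, 75, 55]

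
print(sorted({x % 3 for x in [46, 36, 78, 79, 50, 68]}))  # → [0, 1, 2]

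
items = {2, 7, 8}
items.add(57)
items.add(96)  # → {2, 7, 8, 57, 96}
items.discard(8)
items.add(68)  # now {2, 7, 57, 68, 96}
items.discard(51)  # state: {2, 7, 57, 68, 96}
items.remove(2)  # {7, 57, 68, 96}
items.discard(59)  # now {7, 57, 68, 96}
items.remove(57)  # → {7, 68, 96}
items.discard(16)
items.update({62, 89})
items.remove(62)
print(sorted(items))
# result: [7, 68, 89, 96]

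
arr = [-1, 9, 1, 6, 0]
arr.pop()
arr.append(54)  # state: [-1, 9, 1, 6, 54]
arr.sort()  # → [-1, 1, 6, 9, 54]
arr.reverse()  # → [54, 9, 6, 1, -1]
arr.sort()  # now [-1, 1, 6, 9, 54]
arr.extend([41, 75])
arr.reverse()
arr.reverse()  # [-1, 1, 6, 9, 54, 41, 75]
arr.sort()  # [-1, 1, 6, 9, 41, 54, 75]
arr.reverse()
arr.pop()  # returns -1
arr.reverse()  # [1, 6, 9, 41, 54, 75]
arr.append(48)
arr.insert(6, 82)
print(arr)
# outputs [1, 6, 9, 41, 54, 75, 82, 48]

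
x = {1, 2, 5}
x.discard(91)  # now {1, 2, 5}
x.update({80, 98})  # {1, 2, 5, 80, 98}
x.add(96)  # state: {1, 2, 5, 80, 96, 98}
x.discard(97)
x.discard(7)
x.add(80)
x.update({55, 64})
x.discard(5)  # {1, 2, 55, 64, 80, 96, 98}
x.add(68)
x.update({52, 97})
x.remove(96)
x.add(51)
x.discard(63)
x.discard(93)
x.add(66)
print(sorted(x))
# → [1, 2, 51, 52, 55, 64, 66, 68, 80, 97, 98]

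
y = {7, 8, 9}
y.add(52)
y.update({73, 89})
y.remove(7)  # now {8, 9, 52, 73, 89}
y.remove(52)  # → {8, 9, 73, 89}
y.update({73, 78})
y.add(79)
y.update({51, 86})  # {8, 9, 51, 73, 78, 79, 86, 89}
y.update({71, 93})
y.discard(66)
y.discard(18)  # {8, 9, 51, 71, 73, 78, 79, 86, 89, 93}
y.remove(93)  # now {8, 9, 51, 71, 73, 78, 79, 86, 89}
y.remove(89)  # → {8, 9, 51, 71, 73, 78, 79, 86}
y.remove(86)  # {8, 9, 51, 71, 73, 78, 79}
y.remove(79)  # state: {8, 9, 51, 71, 73, 78}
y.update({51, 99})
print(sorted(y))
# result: [8, 9, 51, 71, 73, 78, 99]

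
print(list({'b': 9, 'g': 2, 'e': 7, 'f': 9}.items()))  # [('b', 9), ('g', 2), ('e', 7), ('f', 9)]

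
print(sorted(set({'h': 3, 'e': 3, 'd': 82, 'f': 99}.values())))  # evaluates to [3, 82, 99]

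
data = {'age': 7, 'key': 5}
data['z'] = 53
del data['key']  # {'age': 7, 'z': 53}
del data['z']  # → {'age': 7}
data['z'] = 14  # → {'age': 7, 'z': 14}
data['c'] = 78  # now {'age': 7, 'z': 14, 'c': 78}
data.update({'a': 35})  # {'age': 7, 'z': 14, 'c': 78, 'a': 35}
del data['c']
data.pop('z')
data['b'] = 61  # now {'age': 7, 'a': 35, 'b': 61}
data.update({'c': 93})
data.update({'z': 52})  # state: {'age': 7, 'a': 35, 'b': 61, 'c': 93, 'z': 52}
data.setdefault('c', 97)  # 93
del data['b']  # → {'age': 7, 'a': 35, 'c': 93, 'z': 52}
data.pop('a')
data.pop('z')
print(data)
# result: {'age': 7, 'c': 93}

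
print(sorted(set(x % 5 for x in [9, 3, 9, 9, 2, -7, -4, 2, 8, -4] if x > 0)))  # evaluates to [2, 3, 4]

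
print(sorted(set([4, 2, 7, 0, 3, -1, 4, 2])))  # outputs [-1, 0, 2, 3, 4, 7]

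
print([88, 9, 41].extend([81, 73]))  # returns None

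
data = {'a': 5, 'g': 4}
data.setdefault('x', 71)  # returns 71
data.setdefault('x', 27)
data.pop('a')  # 5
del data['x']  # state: {'g': 4}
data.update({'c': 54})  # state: {'g': 4, 'c': 54}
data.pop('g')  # 4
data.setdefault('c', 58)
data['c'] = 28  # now {'c': 28}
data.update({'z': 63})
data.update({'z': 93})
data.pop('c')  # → 28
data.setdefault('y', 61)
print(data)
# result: {'z': 93, 'y': 61}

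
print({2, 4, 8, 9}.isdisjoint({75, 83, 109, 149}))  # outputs True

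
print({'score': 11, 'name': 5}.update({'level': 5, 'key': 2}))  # None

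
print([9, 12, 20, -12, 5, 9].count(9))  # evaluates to 2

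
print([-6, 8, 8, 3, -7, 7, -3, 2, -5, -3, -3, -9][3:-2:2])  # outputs [3, 7, 2, -3]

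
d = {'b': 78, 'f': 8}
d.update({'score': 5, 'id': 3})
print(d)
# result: {'b': 78, 'f': 8, 'score': 5, 'id': 3}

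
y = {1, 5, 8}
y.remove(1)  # {5, 8}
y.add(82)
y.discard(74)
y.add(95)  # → {5, 8, 82, 95}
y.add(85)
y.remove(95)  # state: {5, 8, 82, 85}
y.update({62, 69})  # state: {5, 8, 62, 69, 82, 85}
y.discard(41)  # {5, 8, 62, 69, 82, 85}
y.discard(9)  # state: {5, 8, 62, 69, 82, 85}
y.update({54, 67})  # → {5, 8, 54, 62, 67, 69, 82, 85}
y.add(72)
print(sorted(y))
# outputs [5, 8, 54, 62, 67, 69, 72, 82, 85]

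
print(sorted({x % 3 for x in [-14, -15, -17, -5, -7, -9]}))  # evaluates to [0, 1, 2]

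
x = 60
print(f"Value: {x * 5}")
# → Value: 300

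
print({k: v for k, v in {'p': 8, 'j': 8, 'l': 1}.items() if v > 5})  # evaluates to {'p': 8, 'j': 8}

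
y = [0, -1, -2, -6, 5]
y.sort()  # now [-6, -2, -1, 0, 5]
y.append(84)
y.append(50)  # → [-6, -2, -1, 0, 5, 84, 50]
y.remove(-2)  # [-6, -1, 0, 5, 84, 50]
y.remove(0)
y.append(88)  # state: [-6, -1, 5, 84, 50, 88]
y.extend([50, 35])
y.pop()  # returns 35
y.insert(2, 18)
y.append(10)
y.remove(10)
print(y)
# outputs [-6, -1, 18, 5, 84, 50, 88, 50]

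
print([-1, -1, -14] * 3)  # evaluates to [-1, -1, -14, -1, -1, -14, -1, -1, -14]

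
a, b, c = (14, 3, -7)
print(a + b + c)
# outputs 10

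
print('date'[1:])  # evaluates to ate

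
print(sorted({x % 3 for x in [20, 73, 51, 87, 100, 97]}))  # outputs [0, 1, 2]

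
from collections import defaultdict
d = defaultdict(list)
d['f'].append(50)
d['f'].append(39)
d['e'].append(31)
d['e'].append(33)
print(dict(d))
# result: {'f': [50, 39], 'e': [31, 33]}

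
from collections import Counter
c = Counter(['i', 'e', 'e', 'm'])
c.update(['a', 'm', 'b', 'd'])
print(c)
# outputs Counter({'e': 2, 'm': 2, 'i': 1, 'a': 1, 'b': 1, 'd': 1})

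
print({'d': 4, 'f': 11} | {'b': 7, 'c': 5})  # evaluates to {'d': 4, 'f': 11, 'b': 7, 'c': 5}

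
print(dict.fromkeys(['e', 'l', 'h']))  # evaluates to {'e': None, 'l': None, 'h': None}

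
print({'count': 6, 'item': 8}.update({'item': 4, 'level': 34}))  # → None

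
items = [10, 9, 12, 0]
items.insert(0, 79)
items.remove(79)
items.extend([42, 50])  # [10, 9, 12, 0, 42, 50]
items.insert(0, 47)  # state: [47, 10, 9, 12, 0, 42, 50]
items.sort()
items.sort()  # [0, 9, 10, 12, 42, 47, 50]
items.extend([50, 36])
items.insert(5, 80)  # [0, 9, 10, 12, 42, 80, 47, 50, 50, 36]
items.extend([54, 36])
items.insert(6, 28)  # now [0, 9, 10, 12, 42, 80, 28, 47, 50, 50, 36, 54, 36]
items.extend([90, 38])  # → [0, 9, 10, 12, 42, 80, 28, 47, 50, 50, 36, 54, 36, 90, 38]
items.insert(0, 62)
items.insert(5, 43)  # [62, 0, 9, 10, 12, 43, 42, 80, 28, 47, 50, 50, 36, 54, 36, 90, 38]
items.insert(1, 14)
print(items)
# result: [62, 14, 0, 9, 10, 12, 43, 42, 80, 28, 47, 50, 50, 36, 54, 36, 90, 38]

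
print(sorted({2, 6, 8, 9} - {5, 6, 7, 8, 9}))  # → [2]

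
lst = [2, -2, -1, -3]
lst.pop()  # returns -3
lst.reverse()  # [-1, -2, 2]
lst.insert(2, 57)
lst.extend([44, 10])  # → [-1, -2, 57, 2, 44, 10]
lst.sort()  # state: [-2, -1, 2, 10, 44, 57]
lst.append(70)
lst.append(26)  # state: [-2, -1, 2, 10, 44, 57, 70, 26]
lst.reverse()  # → [26, 70, 57, 44, 10, 2, -1, -2]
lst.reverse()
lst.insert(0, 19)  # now [19, -2, -1, 2, 10, 44, 57, 70, 26]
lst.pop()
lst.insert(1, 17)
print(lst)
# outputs [19, 17, -2, -1, 2, 10, 44, 57, 70]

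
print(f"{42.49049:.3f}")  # 42.490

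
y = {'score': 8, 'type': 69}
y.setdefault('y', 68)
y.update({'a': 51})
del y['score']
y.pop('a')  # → 51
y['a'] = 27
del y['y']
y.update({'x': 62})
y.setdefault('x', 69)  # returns 62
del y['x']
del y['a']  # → {'type': 69}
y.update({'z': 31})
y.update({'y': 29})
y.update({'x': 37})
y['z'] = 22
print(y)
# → {'type': 69, 'z': 22, 'y': 29, 'x': 37}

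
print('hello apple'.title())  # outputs Hello Apple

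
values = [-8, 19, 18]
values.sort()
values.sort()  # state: [-8, 18, 19]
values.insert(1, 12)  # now [-8, 12, 18, 19]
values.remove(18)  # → [-8, 12, 19]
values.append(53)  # [-8, 12, 19, 53]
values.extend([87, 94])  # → [-8, 12, 19, 53, 87, 94]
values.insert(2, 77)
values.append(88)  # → [-8, 12, 77, 19, 53, 87, 94, 88]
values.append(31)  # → [-8, 12, 77, 19, 53, 87, 94, 88, 31]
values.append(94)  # [-8, 12, 77, 19, 53, 87, 94, 88, 31, 94]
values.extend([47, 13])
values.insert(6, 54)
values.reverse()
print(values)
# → [13, 47, 94, 31, 88, 94, 54, 87, 53, 19, 77, 12, -8]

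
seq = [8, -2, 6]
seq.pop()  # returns 6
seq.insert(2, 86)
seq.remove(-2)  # [8, 86]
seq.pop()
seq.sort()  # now [8]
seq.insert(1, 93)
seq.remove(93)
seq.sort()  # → [8]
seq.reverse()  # [8]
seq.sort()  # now [8]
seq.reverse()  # [8]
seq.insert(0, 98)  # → [98, 8]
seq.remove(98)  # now [8]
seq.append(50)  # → [8, 50]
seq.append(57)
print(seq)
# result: [8, 50, 57]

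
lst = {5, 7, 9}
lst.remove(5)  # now {7, 9}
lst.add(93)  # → {7, 9, 93}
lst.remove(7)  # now {9, 93}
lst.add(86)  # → {9, 86, 93}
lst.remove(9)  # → {86, 93}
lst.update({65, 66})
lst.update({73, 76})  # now {65, 66, 73, 76, 86, 93}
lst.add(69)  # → {65, 66, 69, 73, 76, 86, 93}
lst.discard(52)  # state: {65, 66, 69, 73, 76, 86, 93}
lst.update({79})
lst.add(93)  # {65, 66, 69, 73, 76, 79, 86, 93}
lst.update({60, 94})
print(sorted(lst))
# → [60, 65, 66, 69, 73, 76, 79, 86, 93, 94]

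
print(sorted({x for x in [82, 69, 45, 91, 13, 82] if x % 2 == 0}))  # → [82]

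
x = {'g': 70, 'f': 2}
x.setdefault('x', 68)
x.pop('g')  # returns 70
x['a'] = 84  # {'f': 2, 'x': 68, 'a': 84}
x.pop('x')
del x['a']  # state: {'f': 2}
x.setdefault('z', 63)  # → 63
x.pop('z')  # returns 63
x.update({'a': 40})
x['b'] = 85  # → {'f': 2, 'a': 40, 'b': 85}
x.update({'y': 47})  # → {'f': 2, 'a': 40, 'b': 85, 'y': 47}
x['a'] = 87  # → {'f': 2, 'a': 87, 'b': 85, 'y': 47}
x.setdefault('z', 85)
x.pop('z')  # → 85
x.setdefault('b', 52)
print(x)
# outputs {'f': 2, 'a': 87, 'b': 85, 'y': 47}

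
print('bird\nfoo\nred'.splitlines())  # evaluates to ['bird', 'foo', 'red']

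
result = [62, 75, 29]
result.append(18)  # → [62, 75, 29, 18]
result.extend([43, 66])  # [62, 75, 29, 18, 43, 66]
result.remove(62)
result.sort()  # [18, 29, 43, 66, 75]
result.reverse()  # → [75, 66, 43, 29, 18]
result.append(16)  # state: [75, 66, 43, 29, 18, 16]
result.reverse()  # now [16, 18, 29, 43, 66, 75]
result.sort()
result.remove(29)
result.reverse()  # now [75, 66, 43, 18, 16]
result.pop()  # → 16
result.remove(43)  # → [75, 66, 18]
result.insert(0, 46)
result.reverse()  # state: [18, 66, 75, 46]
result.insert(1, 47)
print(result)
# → [18, 47, 66, 75, 46]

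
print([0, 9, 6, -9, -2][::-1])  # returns [-2, -9, 6, 9, 0]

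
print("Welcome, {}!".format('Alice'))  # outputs Welcome, Alice!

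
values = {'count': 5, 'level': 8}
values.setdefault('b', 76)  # 76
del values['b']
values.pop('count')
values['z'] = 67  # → {'level': 8, 'z': 67}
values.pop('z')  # 67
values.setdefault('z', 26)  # 26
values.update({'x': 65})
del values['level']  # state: {'z': 26, 'x': 65}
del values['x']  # {'z': 26}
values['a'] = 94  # {'z': 26, 'a': 94}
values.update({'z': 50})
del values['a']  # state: {'z': 50}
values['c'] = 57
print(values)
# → {'z': 50, 'c': 57}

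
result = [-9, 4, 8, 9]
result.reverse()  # [9, 8, 4, -9]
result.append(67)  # [9, 8, 4, -9, 67]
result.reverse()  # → [67, -9, 4, 8, 9]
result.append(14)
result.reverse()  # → [14, 9, 8, 4, -9, 67]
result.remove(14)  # [9, 8, 4, -9, 67]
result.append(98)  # [9, 8, 4, -9, 67, 98]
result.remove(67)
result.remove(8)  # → [9, 4, -9, 98]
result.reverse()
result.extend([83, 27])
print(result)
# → [98, -9, 4, 9, 83, 27]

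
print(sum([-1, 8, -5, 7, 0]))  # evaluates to 9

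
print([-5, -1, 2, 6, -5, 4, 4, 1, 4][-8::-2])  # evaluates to [-1]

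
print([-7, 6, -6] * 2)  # [-7, 6, -6, -7, 6, -6]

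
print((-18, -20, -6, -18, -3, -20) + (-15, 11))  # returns (-18, -20, -6, -18, -3, -20, -15, 11)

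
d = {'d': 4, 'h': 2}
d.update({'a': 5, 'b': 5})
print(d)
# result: {'d': 4, 'h': 2, 'a': 5, 'b': 5}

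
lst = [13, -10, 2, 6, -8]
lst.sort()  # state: [-10, -8, 2, 6, 13]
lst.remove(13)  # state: [-10, -8, 2, 6]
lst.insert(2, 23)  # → [-10, -8, 23, 2, 6]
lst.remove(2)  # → [-10, -8, 23, 6]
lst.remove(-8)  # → [-10, 23, 6]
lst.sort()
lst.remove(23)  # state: [-10, 6]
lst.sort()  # [-10, 6]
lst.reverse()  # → [6, -10]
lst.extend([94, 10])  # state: [6, -10, 94, 10]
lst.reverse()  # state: [10, 94, -10, 6]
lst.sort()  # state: [-10, 6, 10, 94]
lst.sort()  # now [-10, 6, 10, 94]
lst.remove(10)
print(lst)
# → [-10, 6, 94]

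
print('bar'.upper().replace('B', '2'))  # 2AR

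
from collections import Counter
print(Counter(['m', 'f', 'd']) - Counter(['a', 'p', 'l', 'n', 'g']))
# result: Counter({'m': 1, 'f': 1, 'd': 1})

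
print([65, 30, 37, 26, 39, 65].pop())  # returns 65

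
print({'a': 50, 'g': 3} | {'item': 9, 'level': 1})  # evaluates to {'a': 50, 'g': 3, 'item': 9, 'level': 1}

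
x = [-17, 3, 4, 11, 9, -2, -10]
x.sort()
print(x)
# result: [-17, -10, -2, 3, 4, 9, 11]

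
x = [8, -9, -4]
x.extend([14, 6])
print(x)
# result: [8, -9, -4, 14, 6]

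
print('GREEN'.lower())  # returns green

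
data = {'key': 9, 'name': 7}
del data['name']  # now {'key': 9}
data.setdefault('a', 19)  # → 19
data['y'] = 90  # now {'key': 9, 'a': 19, 'y': 90}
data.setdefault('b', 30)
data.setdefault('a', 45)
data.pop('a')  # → 19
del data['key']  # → {'y': 90, 'b': 30}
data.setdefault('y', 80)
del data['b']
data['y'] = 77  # {'y': 77}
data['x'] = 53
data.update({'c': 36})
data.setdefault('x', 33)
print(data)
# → {'y': 77, 'x': 53, 'c': 36}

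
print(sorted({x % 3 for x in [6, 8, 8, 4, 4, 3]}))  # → [0, 1, 2]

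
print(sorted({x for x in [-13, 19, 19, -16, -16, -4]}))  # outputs [-16, -13, -4, 19]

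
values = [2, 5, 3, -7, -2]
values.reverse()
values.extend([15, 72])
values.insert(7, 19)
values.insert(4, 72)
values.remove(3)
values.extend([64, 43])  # [-2, -7, 5, 72, 2, 15, 72, 19, 64, 43]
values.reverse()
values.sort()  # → [-7, -2, 2, 5, 15, 19, 43, 64, 72, 72]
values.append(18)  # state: [-7, -2, 2, 5, 15, 19, 43, 64, 72, 72, 18]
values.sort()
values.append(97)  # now [-7, -2, 2, 5, 15, 18, 19, 43, 64, 72, 72, 97]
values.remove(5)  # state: [-7, -2, 2, 15, 18, 19, 43, 64, 72, 72, 97]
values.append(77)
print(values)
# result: [-7, -2, 2, 15, 18, 19, 43, 64, 72, 72, 97, 77]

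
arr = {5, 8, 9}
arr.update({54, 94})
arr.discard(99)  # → {5, 8, 9, 54, 94}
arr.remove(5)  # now {8, 9, 54, 94}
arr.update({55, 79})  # {8, 9, 54, 55, 79, 94}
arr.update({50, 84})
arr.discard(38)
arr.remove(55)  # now {8, 9, 50, 54, 79, 84, 94}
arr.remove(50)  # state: {8, 9, 54, 79, 84, 94}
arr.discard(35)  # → {8, 9, 54, 79, 84, 94}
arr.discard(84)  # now {8, 9, 54, 79, 94}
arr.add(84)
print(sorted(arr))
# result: [8, 9, 54, 79, 84, 94]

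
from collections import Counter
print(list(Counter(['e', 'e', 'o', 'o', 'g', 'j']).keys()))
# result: ['e', 'o', 'g', 'j']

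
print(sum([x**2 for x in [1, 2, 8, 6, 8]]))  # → 169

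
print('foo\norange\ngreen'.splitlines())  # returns ['foo', 'orange', 'green']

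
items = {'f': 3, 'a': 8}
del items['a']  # {'f': 3}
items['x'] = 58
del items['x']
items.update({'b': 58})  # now {'f': 3, 'b': 58}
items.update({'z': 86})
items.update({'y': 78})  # {'f': 3, 'b': 58, 'z': 86, 'y': 78}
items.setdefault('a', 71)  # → 71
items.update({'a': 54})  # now {'f': 3, 'b': 58, 'z': 86, 'y': 78, 'a': 54}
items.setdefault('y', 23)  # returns 78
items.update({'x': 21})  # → {'f': 3, 'b': 58, 'z': 86, 'y': 78, 'a': 54, 'x': 21}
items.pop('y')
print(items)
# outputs {'f': 3, 'b': 58, 'z': 86, 'a': 54, 'x': 21}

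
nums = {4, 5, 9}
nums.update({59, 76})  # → {4, 5, 9, 59, 76}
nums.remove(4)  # {5, 9, 59, 76}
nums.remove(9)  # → {5, 59, 76}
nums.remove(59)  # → {5, 76}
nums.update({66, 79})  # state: {5, 66, 76, 79}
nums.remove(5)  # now {66, 76, 79}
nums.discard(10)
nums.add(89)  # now {66, 76, 79, 89}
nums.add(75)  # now {66, 75, 76, 79, 89}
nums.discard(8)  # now {66, 75, 76, 79, 89}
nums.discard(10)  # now {66, 75, 76, 79, 89}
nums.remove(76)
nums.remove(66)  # {75, 79, 89}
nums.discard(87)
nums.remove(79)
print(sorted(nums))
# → [75, 89]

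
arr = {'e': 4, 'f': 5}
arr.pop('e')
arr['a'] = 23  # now {'f': 5, 'a': 23}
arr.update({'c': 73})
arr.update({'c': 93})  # {'f': 5, 'a': 23, 'c': 93}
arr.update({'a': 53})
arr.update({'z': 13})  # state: {'f': 5, 'a': 53, 'c': 93, 'z': 13}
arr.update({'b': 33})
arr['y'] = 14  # {'f': 5, 'a': 53, 'c': 93, 'z': 13, 'b': 33, 'y': 14}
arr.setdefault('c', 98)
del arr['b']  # {'f': 5, 'a': 53, 'c': 93, 'z': 13, 'y': 14}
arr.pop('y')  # 14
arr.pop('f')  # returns 5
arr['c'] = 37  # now {'a': 53, 'c': 37, 'z': 13}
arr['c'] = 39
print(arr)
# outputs {'a': 53, 'c': 39, 'z': 13}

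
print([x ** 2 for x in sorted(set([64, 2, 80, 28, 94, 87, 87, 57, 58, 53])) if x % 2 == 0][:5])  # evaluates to [4, 784, 3364, 4096, 6400]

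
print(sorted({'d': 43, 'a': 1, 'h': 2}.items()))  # [('a', 1), ('d', 43), ('h', 2)]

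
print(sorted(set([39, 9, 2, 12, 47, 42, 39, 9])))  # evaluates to [2, 9, 12, 39, 42, 47]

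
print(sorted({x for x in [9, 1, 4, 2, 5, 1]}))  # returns [1, 2, 4, 5, 9]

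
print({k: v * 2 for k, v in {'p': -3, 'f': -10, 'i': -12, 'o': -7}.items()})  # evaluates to {'p': -6, 'f': -20, 'i': -24, 'o': -14}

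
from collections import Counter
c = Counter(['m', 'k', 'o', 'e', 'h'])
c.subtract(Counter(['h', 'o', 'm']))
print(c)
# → Counter({'k': 1, 'e': 1, 'm': 0, 'o': 0, 'h': 0})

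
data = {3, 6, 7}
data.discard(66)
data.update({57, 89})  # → {3, 6, 7, 57, 89}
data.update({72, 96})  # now {3, 6, 7, 57, 72, 89, 96}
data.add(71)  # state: {3, 6, 7, 57, 71, 72, 89, 96}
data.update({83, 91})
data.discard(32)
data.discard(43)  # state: {3, 6, 7, 57, 71, 72, 83, 89, 91, 96}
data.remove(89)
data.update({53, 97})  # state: {3, 6, 7, 53, 57, 71, 72, 83, 91, 96, 97}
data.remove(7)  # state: {3, 6, 53, 57, 71, 72, 83, 91, 96, 97}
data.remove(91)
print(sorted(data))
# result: [3, 6, 53, 57, 71, 72, 83, 96, 97]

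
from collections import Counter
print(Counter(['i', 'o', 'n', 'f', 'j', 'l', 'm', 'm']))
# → Counter({'m': 2, 'i': 1, 'o': 1, 'n': 1, 'f': 1, 'j': 1, 'l': 1})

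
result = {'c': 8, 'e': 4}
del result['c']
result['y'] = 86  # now {'e': 4, 'y': 86}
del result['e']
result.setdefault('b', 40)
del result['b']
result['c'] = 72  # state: {'y': 86, 'c': 72}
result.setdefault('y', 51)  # 86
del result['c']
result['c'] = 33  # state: {'y': 86, 'c': 33}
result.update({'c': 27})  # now {'y': 86, 'c': 27}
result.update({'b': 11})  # {'y': 86, 'c': 27, 'b': 11}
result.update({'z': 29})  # {'y': 86, 'c': 27, 'b': 11, 'z': 29}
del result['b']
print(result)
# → {'y': 86, 'c': 27, 'z': 29}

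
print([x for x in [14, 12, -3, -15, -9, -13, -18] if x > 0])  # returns [14, 12]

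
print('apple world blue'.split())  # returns ['apple', 'world', 'blue']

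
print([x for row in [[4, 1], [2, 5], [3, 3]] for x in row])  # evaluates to [4, 1, 2, 5, 3, 3]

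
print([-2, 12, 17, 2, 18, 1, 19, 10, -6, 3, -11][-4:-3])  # [10]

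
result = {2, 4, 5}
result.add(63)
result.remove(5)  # {2, 4, 63}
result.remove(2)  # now {4, 63}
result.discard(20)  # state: {4, 63}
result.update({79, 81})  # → {4, 63, 79, 81}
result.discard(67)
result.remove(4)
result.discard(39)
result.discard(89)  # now {63, 79, 81}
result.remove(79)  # {63, 81}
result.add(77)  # {63, 77, 81}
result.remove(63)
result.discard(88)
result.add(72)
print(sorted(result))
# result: [72, 77, 81]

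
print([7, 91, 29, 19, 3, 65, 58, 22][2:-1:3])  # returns [29, 65]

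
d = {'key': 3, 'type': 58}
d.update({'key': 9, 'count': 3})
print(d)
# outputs {'key': 9, 'type': 58, 'count': 3}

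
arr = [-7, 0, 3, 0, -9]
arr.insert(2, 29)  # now [-7, 0, 29, 3, 0, -9]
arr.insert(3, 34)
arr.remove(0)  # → [-7, 29, 34, 3, 0, -9]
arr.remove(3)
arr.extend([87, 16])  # [-7, 29, 34, 0, -9, 87, 16]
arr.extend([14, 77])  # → [-7, 29, 34, 0, -9, 87, 16, 14, 77]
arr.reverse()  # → [77, 14, 16, 87, -9, 0, 34, 29, -7]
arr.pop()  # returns -7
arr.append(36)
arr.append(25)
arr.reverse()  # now [25, 36, 29, 34, 0, -9, 87, 16, 14, 77]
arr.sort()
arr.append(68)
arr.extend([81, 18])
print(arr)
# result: [-9, 0, 14, 16, 25, 29, 34, 36, 77, 87, 68, 81, 18]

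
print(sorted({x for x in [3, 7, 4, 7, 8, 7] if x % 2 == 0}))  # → [4, 8]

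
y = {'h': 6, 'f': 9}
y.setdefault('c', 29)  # 29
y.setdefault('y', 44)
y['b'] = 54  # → {'h': 6, 'f': 9, 'c': 29, 'y': 44, 'b': 54}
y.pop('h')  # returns 6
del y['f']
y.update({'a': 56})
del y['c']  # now {'y': 44, 'b': 54, 'a': 56}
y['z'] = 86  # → {'y': 44, 'b': 54, 'a': 56, 'z': 86}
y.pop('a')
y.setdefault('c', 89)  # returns 89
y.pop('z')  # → 86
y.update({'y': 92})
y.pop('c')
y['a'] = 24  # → {'y': 92, 'b': 54, 'a': 24}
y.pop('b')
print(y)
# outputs {'y': 92, 'a': 24}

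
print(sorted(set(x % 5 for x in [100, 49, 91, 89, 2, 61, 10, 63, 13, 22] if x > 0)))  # [0, 1, 2, 3, 4]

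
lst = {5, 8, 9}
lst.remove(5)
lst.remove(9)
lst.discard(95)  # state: {8}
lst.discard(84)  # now {8}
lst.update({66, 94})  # {8, 66, 94}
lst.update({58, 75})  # {8, 58, 66, 75, 94}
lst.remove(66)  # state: {8, 58, 75, 94}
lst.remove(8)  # {58, 75, 94}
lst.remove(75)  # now {58, 94}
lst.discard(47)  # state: {58, 94}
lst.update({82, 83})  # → {58, 82, 83, 94}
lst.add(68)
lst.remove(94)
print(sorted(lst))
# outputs [58, 68, 82, 83]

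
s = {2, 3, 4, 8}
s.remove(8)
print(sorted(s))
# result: [2, 3, 4]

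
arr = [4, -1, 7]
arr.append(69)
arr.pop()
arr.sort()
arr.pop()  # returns 7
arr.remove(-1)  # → [4]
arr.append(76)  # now [4, 76]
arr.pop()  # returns 76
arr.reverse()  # [4]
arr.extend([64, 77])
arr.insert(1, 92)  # [4, 92, 64, 77]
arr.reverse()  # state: [77, 64, 92, 4]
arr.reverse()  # [4, 92, 64, 77]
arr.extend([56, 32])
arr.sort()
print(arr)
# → [4, 32, 56, 64, 77, 92]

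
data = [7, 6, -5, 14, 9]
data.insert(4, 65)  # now [7, 6, -5, 14, 65, 9]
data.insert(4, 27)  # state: [7, 6, -5, 14, 27, 65, 9]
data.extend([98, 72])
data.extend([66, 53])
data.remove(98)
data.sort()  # [-5, 6, 7, 9, 14, 27, 53, 65, 66, 72]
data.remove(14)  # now [-5, 6, 7, 9, 27, 53, 65, 66, 72]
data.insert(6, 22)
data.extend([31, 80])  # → [-5, 6, 7, 9, 27, 53, 22, 65, 66, 72, 31, 80]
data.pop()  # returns 80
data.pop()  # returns 31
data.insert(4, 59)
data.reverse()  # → [72, 66, 65, 22, 53, 27, 59, 9, 7, 6, -5]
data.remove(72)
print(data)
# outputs [66, 65, 22, 53, 27, 59, 9, 7, 6, -5]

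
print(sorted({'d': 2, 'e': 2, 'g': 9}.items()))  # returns [('d', 2), ('e', 2), ('g', 9)]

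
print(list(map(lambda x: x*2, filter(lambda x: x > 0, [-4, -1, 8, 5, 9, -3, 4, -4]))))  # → [16, 10, 18, 8]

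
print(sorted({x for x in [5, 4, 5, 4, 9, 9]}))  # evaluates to [4, 5, 9]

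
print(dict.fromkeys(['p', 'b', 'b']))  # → {'p': None, 'b': None}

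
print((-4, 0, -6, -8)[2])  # -6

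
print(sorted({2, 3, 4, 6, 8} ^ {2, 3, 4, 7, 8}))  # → [6, 7]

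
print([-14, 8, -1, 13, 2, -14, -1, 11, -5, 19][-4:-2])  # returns [-1, 11]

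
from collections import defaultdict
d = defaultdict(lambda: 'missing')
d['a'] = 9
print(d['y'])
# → missing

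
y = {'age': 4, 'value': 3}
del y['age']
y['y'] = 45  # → {'value': 3, 'y': 45}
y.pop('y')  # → 45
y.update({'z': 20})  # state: {'value': 3, 'z': 20}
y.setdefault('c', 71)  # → 71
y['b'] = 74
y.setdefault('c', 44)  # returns 71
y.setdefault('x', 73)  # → 73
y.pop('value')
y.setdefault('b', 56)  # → 74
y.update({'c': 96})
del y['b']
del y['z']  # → {'c': 96, 'x': 73}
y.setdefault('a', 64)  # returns 64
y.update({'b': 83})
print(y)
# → {'c': 96, 'x': 73, 'a': 64, 'b': 83}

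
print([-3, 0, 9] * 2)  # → [-3, 0, 9, -3, 0, 9]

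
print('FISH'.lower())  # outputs fish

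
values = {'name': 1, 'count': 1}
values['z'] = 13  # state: {'name': 1, 'count': 1, 'z': 13}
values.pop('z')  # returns 13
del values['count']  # {'name': 1}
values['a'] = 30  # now {'name': 1, 'a': 30}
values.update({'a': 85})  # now {'name': 1, 'a': 85}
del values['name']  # {'a': 85}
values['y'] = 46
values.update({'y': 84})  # {'a': 85, 'y': 84}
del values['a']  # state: {'y': 84}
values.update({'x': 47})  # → {'y': 84, 'x': 47}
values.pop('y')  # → 84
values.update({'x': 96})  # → {'x': 96}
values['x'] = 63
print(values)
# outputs {'x': 63}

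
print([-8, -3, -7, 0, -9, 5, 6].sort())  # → None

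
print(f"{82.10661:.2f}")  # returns 82.11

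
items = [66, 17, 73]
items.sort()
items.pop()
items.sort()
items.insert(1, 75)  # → [17, 75, 66]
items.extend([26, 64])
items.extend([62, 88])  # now [17, 75, 66, 26, 64, 62, 88]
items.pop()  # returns 88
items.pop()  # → 62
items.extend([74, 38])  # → [17, 75, 66, 26, 64, 74, 38]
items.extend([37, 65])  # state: [17, 75, 66, 26, 64, 74, 38, 37, 65]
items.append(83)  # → [17, 75, 66, 26, 64, 74, 38, 37, 65, 83]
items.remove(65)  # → [17, 75, 66, 26, 64, 74, 38, 37, 83]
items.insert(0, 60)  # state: [60, 17, 75, 66, 26, 64, 74, 38, 37, 83]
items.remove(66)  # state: [60, 17, 75, 26, 64, 74, 38, 37, 83]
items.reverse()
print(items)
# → [83, 37, 38, 74, 64, 26, 75, 17, 60]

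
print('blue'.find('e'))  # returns 3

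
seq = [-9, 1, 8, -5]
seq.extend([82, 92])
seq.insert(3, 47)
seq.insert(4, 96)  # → [-9, 1, 8, 47, 96, -5, 82, 92]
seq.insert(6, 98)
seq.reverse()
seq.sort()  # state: [-9, -5, 1, 8, 47, 82, 92, 96, 98]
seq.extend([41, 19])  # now [-9, -5, 1, 8, 47, 82, 92, 96, 98, 41, 19]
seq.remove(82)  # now [-9, -5, 1, 8, 47, 92, 96, 98, 41, 19]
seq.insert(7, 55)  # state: [-9, -5, 1, 8, 47, 92, 96, 55, 98, 41, 19]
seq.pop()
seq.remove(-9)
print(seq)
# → [-5, 1, 8, 47, 92, 96, 55, 98, 41]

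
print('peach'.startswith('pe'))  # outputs True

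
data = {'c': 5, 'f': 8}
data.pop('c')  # 5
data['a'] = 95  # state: {'f': 8, 'a': 95}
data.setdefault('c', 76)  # 76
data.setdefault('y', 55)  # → 55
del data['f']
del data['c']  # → {'a': 95, 'y': 55}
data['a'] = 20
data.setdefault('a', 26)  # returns 20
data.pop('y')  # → 55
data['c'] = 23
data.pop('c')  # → 23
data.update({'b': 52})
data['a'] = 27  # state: {'a': 27, 'b': 52}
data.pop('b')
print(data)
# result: {'a': 27}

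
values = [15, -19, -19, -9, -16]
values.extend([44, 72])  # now [15, -19, -19, -9, -16, 44, 72]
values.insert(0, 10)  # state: [10, 15, -19, -19, -9, -16, 44, 72]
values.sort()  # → [-19, -19, -16, -9, 10, 15, 44, 72]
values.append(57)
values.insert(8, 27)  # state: [-19, -19, -16, -9, 10, 15, 44, 72, 27, 57]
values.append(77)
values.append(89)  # [-19, -19, -16, -9, 10, 15, 44, 72, 27, 57, 77, 89]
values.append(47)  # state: [-19, -19, -16, -9, 10, 15, 44, 72, 27, 57, 77, 89, 47]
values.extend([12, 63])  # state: [-19, -19, -16, -9, 10, 15, 44, 72, 27, 57, 77, 89, 47, 12, 63]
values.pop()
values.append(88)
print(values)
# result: [-19, -19, -16, -9, 10, 15, 44, 72, 27, 57, 77, 89, 47, 12, 88]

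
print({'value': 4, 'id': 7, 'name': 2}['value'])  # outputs 4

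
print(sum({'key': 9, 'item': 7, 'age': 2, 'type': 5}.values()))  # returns 23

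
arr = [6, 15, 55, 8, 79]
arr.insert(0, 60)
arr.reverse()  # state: [79, 8, 55, 15, 6, 60]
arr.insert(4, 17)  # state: [79, 8, 55, 15, 17, 6, 60]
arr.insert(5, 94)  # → [79, 8, 55, 15, 17, 94, 6, 60]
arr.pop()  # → 60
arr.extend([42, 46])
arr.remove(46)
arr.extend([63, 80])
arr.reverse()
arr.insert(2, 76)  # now [80, 63, 76, 42, 6, 94, 17, 15, 55, 8, 79]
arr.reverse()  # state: [79, 8, 55, 15, 17, 94, 6, 42, 76, 63, 80]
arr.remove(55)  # [79, 8, 15, 17, 94, 6, 42, 76, 63, 80]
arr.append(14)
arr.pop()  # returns 14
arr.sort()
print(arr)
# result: [6, 8, 15, 17, 42, 63, 76, 79, 80, 94]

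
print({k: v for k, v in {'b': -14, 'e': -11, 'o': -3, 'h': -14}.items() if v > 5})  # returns {}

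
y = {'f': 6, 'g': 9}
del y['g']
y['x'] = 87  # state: {'f': 6, 'x': 87}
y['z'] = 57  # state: {'f': 6, 'x': 87, 'z': 57}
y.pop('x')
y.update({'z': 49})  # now {'f': 6, 'z': 49}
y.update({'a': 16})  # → {'f': 6, 'z': 49, 'a': 16}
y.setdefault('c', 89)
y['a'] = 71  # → {'f': 6, 'z': 49, 'a': 71, 'c': 89}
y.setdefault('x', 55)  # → 55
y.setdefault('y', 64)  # 64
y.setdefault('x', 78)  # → 55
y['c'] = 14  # {'f': 6, 'z': 49, 'a': 71, 'c': 14, 'x': 55, 'y': 64}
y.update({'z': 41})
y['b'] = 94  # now {'f': 6, 'z': 41, 'a': 71, 'c': 14, 'x': 55, 'y': 64, 'b': 94}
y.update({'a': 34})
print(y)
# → {'f': 6, 'z': 41, 'a': 34, 'c': 14, 'x': 55, 'y': 64, 'b': 94}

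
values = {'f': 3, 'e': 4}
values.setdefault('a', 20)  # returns 20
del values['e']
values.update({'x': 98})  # {'f': 3, 'a': 20, 'x': 98}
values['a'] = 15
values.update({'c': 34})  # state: {'f': 3, 'a': 15, 'x': 98, 'c': 34}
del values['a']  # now {'f': 3, 'x': 98, 'c': 34}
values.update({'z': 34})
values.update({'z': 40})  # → {'f': 3, 'x': 98, 'c': 34, 'z': 40}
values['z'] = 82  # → {'f': 3, 'x': 98, 'c': 34, 'z': 82}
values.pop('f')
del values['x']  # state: {'c': 34, 'z': 82}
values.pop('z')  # 82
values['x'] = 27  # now {'c': 34, 'x': 27}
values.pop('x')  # 27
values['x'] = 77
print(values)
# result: {'c': 34, 'x': 77}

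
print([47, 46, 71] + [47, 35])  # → [47, 46, 71, 47, 35]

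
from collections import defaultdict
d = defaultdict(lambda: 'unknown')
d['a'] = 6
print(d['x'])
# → unknown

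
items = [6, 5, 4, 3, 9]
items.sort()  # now [3, 4, 5, 6, 9]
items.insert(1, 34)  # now [3, 34, 4, 5, 6, 9]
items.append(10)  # [3, 34, 4, 5, 6, 9, 10]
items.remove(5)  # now [3, 34, 4, 6, 9, 10]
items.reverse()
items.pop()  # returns 3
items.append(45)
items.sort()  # [4, 6, 9, 10, 34, 45]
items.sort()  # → [4, 6, 9, 10, 34, 45]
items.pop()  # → 45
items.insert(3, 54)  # [4, 6, 9, 54, 10, 34]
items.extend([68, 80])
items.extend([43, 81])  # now [4, 6, 9, 54, 10, 34, 68, 80, 43, 81]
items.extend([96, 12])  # [4, 6, 9, 54, 10, 34, 68, 80, 43, 81, 96, 12]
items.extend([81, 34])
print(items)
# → [4, 6, 9, 54, 10, 34, 68, 80, 43, 81, 96, 12, 81, 34]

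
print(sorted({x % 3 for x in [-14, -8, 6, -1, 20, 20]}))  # [0, 1, 2]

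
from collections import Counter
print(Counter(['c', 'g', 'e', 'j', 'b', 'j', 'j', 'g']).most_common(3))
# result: [('j', 3), ('g', 2), ('c', 1)]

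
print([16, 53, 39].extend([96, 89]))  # None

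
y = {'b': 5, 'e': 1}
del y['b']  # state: {'e': 1}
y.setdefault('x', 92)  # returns 92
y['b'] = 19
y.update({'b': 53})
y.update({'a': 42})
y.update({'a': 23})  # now {'e': 1, 'x': 92, 'b': 53, 'a': 23}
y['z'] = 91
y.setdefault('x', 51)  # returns 92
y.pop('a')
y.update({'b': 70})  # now {'e': 1, 'x': 92, 'b': 70, 'z': 91}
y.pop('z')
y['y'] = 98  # {'e': 1, 'x': 92, 'b': 70, 'y': 98}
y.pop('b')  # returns 70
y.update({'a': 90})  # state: {'e': 1, 'x': 92, 'y': 98, 'a': 90}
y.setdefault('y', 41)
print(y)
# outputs {'e': 1, 'x': 92, 'y': 98, 'a': 90}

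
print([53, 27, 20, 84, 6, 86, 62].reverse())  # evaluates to None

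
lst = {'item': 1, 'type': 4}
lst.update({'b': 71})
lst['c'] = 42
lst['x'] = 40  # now {'item': 1, 'type': 4, 'b': 71, 'c': 42, 'x': 40}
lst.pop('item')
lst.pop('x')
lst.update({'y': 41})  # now {'type': 4, 'b': 71, 'c': 42, 'y': 41}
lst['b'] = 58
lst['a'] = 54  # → {'type': 4, 'b': 58, 'c': 42, 'y': 41, 'a': 54}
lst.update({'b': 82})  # {'type': 4, 'b': 82, 'c': 42, 'y': 41, 'a': 54}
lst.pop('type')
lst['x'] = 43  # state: {'b': 82, 'c': 42, 'y': 41, 'a': 54, 'x': 43}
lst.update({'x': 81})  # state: {'b': 82, 'c': 42, 'y': 41, 'a': 54, 'x': 81}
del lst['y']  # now {'b': 82, 'c': 42, 'a': 54, 'x': 81}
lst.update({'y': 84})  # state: {'b': 82, 'c': 42, 'a': 54, 'x': 81, 'y': 84}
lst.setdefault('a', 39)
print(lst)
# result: {'b': 82, 'c': 42, 'a': 54, 'x': 81, 'y': 84}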